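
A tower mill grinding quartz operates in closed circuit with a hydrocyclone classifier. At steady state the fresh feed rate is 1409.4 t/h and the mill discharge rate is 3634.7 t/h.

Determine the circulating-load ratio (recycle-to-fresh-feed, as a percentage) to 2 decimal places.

CL = 157.89 %

M = F + R at steady state, so:
R = M − F = 3634.7 − 1409.4 = 2225.3 t/h
CL = 100·R/F = 100·2225.3/1409.4 = 157.89 %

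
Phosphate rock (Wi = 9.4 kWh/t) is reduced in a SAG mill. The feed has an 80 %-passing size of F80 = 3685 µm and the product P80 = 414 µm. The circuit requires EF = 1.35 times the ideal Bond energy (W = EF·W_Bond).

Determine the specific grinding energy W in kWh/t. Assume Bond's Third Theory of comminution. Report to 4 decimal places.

Bond:  W = 10 Wi (1/√P − 1/√F)
1/√414 = 0.049147;  1/√3685 = 0.016473
W = 10·9.4·(0.049147 − 0.016473) = 3.0714 kWh/t
Corrected W = EF·W_Bond = 1.35·3.0714 = 4.1463 kWh/t

W = 4.1463 kWh/t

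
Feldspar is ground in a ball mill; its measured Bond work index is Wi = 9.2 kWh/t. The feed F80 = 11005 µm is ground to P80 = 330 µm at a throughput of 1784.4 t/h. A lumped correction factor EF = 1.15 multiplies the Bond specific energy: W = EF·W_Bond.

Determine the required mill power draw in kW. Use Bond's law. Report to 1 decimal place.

P = 8592.9 kW

Bond:  W = 10 Wi (1/√P − 1/√F)
W = 10·9.2·(1/√330 − 1/√11005) = 10·9.2·(0.045516) = 4.1874 kWh/t
W_actual = 1.15 × 4.1874 = 4.8156 kWh/t
P = W·T = 4.8156·1784.4 = 8592.9 kW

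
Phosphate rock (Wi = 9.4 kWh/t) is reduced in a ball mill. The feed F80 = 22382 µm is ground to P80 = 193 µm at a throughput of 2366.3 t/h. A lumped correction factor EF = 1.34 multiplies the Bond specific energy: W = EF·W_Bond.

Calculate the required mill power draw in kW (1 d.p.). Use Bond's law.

P = 19462.5 kW

W = 10 Wi / √P80 − 10 Wi / √F80
W = 10·9.4·(1/√193 − 1/√22382) = 10·9.4·(0.065297) = 6.1380 kWh/t
With EF = 1.34: W = 6.1380·1.34 = 8.2249 kWh/t
Power = W × throughput = 8.2249 kWh/t × 2366.3 t/h = 19462.5 kW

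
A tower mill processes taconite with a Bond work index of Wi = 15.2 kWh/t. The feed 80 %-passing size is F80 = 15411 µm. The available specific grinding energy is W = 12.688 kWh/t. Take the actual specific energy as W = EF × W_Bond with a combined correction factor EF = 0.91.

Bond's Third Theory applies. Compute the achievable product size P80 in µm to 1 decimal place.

P80 = 100.4 µm

Bond:  W = 10 Wi (1/√P − 1/√F)
W_Bond = W / EF = 12.688 / 0.91 = 13.9429 kWh/t
⇒ 1/√P80 = W_Bond/(10 Wi) + 1/√F80
  = 13.9429/(10·15.2) + 1/√15411 = 0.091729 + 0.008055 = 0.099785
P80 = (1/0.099785)² = 10.0216² = 100.43 µm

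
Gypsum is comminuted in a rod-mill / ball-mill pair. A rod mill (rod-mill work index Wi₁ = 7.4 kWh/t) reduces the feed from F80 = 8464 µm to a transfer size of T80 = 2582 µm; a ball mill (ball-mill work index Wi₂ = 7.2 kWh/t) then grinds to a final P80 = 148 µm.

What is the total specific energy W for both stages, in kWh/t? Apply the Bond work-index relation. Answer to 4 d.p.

W = 5.1534 kWh/t

W = 10·Wi·[P80^(−½) − F80^(−½)]
Stage 1 (8464→2582 µm, Wi₁=7.4): W₁ = 10·7.4·(0.019680 − 0.010870) = 0.6520 kWh/t
Stage 2 (2582→148 µm, Wi₂=7.2): W₂ = 10·7.2·(0.082199 − 0.019680) = 4.5014 kWh/t
W = W₁ + W₂ = 0.6520 + 4.5014 = 5.1534 kWh/t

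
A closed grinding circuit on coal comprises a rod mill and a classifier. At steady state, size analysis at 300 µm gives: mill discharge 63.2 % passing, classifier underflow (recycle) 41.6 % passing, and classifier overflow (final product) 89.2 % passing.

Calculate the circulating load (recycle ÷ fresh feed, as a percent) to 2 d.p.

Balance %-passing 300 µm (r = R/F):
(1+r)·d = r·u + o ⇒ r = (o−d)/(d−u)
r = (89.2 − 63.2)/(63.2 − 41.6) = 26.0/21.6 = 1.2037
CL = 100·r = 120.37 %

CL = 120.37 %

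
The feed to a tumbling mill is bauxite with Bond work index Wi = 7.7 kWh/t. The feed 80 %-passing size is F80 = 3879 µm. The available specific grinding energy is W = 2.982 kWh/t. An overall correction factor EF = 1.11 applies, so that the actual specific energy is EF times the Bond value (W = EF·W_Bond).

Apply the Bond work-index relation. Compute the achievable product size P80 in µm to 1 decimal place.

W = 10·Wi·(P80^(-½) − F80^(-½))
W_Bond = W / EF = 2.982 / 1.11 = 2.6865 kWh/t
1/√P80 = 1/√F80 + W_Bond/(10·Wi)
  = 2.6865/(10·7.7) + 1/√3879 = 0.034889 + 0.016056 = 0.050946
P80 = (1/0.050946)² = 19.6288² = 385.29 µm

P80 = 385.3 µm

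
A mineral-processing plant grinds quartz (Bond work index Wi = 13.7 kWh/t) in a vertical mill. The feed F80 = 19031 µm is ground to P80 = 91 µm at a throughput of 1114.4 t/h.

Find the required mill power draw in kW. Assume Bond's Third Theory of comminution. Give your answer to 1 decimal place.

Bond: W = 10·Wi·(1/√P80 − 1/√F80)
W = 10·13.7·(1/√91 − 1/√19031) = 10·13.7·(0.097580) = 13.3684 kWh/t
P_mill = W·ṁ = 13.3684·1114.4 = 14897.8 kW

P = 14897.8 kW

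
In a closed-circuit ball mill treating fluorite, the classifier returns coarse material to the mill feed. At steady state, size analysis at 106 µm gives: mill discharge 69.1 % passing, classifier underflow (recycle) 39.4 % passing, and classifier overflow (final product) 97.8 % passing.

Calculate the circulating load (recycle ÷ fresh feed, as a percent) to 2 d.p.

Two-product formula at 106 µm:
(1+r)d = ru + o → r = (o−d)/(d−u)
r = (97.8 − 69.1)/(69.1 − 39.4) = 28.7/29.7 = 0.9663
CL = 100·r = 96.63 %

CL = 96.63 %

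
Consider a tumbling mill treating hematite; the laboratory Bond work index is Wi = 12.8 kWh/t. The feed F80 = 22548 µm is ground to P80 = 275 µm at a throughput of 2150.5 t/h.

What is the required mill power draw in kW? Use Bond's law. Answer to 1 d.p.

P = 14765.9 kW

W = 10 Wi (1/√P80 − 1/√F80)  [Bond]
W = 10·12.8·(1/√275 − 1/√22548) = 10·12.8·(0.053643) = 6.8663 kWh/t
P = W·T = 6.8663·2150.5 = 14765.9 kW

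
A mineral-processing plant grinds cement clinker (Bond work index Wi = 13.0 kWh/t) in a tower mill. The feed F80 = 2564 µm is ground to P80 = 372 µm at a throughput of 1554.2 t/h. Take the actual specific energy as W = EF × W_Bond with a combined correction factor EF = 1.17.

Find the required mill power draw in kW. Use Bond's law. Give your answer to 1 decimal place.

W_Bond = 10·Wi·(1/√P₈₀ − 1/√F₈₀)
W = 10·13.0·(1/√372 − 1/√2564) = 10·13.0·(0.032099) = 4.1728 kWh/t
With EF = 1.17: W = 4.1728·1.17 = 4.8822 kWh/t
Mill draw = 4.8822 × 1554.2 = 7588.0 kW

P = 7588.0 kW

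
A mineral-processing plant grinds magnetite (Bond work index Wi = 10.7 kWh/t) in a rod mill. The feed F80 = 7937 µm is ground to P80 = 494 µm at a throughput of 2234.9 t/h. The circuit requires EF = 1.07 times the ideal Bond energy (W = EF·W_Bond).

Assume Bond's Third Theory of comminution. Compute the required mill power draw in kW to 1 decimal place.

Bond:  W = 10 Wi (1/√P − 1/√F)
W = 10·10.7·(1/√494 − 1/√7937) = 10·10.7·(0.033768) = 3.6131 kWh/t
W_actual = 1.07 × 3.6131 = 3.8660 kWh/t
P_mill = W·ṁ = 3.8660·2234.9 = 8640.2 kW

P = 8640.2 kW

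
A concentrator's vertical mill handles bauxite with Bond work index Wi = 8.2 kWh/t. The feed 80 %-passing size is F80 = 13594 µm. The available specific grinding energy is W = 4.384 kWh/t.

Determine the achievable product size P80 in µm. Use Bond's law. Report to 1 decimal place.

W_Bond = 10·Wi·(1/√P₈₀ − 1/√F₈₀)
1/√P80 = 1/√F80 + W/(10·Wi)
  = 4.3840/(10·8.2) + 1/√13594 = 0.053463 + 0.008577 = 0.062040
P80 = (1/0.062040)² = 16.1186² = 259.81 µm

P80 = 259.8 µm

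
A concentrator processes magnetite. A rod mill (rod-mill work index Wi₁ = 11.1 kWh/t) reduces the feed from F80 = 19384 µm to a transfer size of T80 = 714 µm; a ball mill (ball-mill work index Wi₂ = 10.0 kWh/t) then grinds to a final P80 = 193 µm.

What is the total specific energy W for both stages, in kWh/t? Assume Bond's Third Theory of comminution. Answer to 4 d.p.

W = 6.8126 kWh/t

Bond:  W = 10 Wi (1/√P − 1/√F)
Stage 1 (19384→714 µm, Wi₁=11.1): W₁ = 10·11.1·(0.037424 − 0.007183) = 3.3568 kWh/t
Stage 2 (714→193 µm, Wi₂=10.0): W₂ = 10·10.0·(0.071982 − 0.037424) = 3.4558 kWh/t
W = W₁ + W₂ = 3.3568 + 3.4558 = 6.8126 kWh/t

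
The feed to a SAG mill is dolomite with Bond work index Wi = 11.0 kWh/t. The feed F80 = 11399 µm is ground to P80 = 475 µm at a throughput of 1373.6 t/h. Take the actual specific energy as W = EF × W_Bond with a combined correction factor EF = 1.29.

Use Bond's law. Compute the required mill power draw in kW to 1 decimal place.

W = 10 Wi / √P80 − 10 Wi / √F80
W = 10·11.0·(1/√475 − 1/√11399) = 10·11.0·(0.036517) = 4.0169 kWh/t
W_actual = 1.29 × 4.0169 = 5.1817 kWh/t
P_mill = W·ṁ = 5.1817·1373.6 = 7117.6 kW

P = 7117.6 kW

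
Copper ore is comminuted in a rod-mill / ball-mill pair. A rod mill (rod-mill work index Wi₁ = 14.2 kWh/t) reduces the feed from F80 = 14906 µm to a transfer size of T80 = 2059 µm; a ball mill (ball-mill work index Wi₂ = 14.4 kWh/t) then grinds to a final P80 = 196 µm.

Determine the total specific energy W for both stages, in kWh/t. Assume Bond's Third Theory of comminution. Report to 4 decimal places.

W = 10·Wi·[P80^(−½) − F80^(−½)]
Stage 1 (14906→2059 µm, Wi₁=14.2): W₁ = 10·14.2·(0.022038 − 0.008191) = 1.9663 kWh/t
Stage 2 (2059→196 µm, Wi₂=14.4): W₂ = 10·14.4·(0.071429 − 0.022038) = 7.1122 kWh/t
W = W₁ + W₂ = 1.9663 + 7.1122 = 9.0786 kWh/t

W = 9.0786 kWh/t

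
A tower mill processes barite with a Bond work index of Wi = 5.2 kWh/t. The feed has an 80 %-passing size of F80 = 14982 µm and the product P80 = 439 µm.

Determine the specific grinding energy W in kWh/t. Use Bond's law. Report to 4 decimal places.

W = 2.0570 kWh/t

W = 10 Wi (1/√P80 − 1/√F80)  [Bond]
1/√439 = 0.047727;  1/√14982 = 0.008170
W = 10·5.2·(0.047727 − 0.008170) = 2.0570 kWh/t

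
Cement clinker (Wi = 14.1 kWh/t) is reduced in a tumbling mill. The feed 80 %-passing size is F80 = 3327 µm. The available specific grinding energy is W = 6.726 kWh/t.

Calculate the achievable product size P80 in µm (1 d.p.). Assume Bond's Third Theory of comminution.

W = 10·Wi·(P80^(-½) − F80^(-½))
⇒ 1/√P80 = W/(10·Wi) + 1/√F80
  = 6.7260/(10·14.1) + 1/√3327 = 0.047702 + 0.017337 = 0.065039
P80 = (1/0.065039)² = 15.3754² = 236.40 µm

P80 = 236.4 µm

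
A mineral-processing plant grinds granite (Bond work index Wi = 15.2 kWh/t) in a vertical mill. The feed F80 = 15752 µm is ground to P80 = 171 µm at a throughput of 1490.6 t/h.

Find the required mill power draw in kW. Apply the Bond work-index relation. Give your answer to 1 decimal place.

P = 15521.1 kW

W = 10·Wi·[P80^(−½) − F80^(−½)]
W = 10·15.2·(1/√171 − 1/√15752) = 10·15.2·(0.068504) = 10.4126 kWh/t
Mill draw = 10.4126 × 1490.6 = 15521.1 kW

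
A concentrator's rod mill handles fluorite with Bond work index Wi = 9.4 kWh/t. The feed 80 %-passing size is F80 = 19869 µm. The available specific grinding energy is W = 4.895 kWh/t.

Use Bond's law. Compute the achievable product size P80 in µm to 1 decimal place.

W = 10·Wi·(P80^(-½) − F80^(-½))
1/√P80 = 1/√F80 + W/(10·Wi)
  = 4.8950/(10·9.4) + 1/√19869 = 0.052074 + 0.007094 = 0.059169
P80 = (1/0.059169)² = 16.9008² = 285.64 µm

P80 = 285.6 µm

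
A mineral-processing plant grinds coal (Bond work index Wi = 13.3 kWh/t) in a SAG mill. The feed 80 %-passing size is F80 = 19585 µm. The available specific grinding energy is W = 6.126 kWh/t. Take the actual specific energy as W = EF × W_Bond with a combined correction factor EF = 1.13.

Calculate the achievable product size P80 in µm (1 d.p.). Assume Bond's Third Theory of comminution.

W = 10 Wi / √P80 − 10 Wi / √F80
W_Bond = W / EF = 6.126 / 1.13 = 5.4212 kWh/t
⇒ 1/√P80 = W_Bond/(10·Wi) + 1/√F80
  = 5.4212/(10·13.3) + 1/√19585 = 0.040761 + 0.007146 = 0.047907
P80 = (1/0.047907)² = 20.8739² = 435.72 µm

P80 = 435.7 µm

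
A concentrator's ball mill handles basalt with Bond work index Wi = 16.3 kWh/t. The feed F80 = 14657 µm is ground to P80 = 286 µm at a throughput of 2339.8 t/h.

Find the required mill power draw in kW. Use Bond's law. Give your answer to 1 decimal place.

W = 10 Wi / √P80 − 10 Wi / √F80
W = 10·16.3·(1/√286 − 1/√14657) = 10·16.3·(0.050871) = 8.2920 kWh/t
Mill draw = 8.2920 × 2339.8 = 19401.7 kW

P = 19401.7 kW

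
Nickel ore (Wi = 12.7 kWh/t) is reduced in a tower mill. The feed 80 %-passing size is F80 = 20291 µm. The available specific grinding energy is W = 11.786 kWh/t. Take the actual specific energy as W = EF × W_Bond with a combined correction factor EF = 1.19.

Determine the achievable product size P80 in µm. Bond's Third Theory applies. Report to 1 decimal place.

P80 = 138.4 µm

Bond:  W = 10 Wi (1/√P − 1/√F)
W_Bond = W / EF = 11.786 / 1.19 = 9.9042 kWh/t
1/√P80 = 1/√F80 + W_Bond/(10·Wi)
  = 9.9042/(10·12.7) + 1/√20291 = 0.077986 + 0.007020 = 0.085006
P80 = (1/0.085006)² = 11.7639² = 138.39 µm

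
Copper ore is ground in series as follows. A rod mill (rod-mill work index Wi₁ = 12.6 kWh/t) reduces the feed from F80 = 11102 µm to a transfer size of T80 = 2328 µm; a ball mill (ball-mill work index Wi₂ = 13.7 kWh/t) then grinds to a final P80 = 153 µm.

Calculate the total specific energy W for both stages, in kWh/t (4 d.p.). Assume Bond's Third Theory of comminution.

W = 10·Wi·(P80^(-½) − F80^(-½))
Stage 1 (11102→2328 µm, Wi₁=12.6): W₁ = 10·12.6·(0.020726 − 0.009491) = 1.4156 kWh/t
Stage 2 (2328→153 µm, Wi₂=13.7): W₂ = 10·13.7·(0.080845 − 0.020726) = 8.2364 kWh/t
W = W₁ + W₂ = 1.4156 + 8.2364 = 9.6520 kWh/t

W = 9.6520 kWh/t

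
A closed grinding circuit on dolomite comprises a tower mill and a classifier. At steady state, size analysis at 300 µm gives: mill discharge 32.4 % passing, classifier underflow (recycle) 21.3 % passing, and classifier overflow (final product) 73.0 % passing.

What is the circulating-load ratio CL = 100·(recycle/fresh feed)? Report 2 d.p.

Let r = R/F. Size balance at 300 µm:
r = (o − d)/(d − u)
r = (73.0 − 32.4)/(32.4 − 21.3) = 40.6/11.1 = 3.6577
CL = 100·r = 365.77 %

CL = 365.77 %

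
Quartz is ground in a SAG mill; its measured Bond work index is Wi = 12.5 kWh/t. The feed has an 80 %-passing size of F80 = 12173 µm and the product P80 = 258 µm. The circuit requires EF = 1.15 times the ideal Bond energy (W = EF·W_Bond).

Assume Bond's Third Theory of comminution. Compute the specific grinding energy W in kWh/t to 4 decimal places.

W = 7.6466 kWh/t

W_Bond = 10·Wi·(1/√P₈₀ − 1/√F₈₀)
1/√258 = 0.062257;  1/√12173 = 0.009064
W = 10·12.5·(0.062257 − 0.009064) = 6.6492 kWh/t
W_actual = 1.15 × 6.6492 = 7.6466 kWh/t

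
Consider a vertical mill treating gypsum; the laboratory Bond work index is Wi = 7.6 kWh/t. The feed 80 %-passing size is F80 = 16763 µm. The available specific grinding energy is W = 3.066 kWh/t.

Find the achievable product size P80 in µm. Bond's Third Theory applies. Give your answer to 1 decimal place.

P80 = 432.8 µm

W = 10·Wi·(P80^(-½) − F80^(-½))
1/√P80 = 1/√F80 + W/(10·Wi)
  = 3.0660/(10·7.6) + 1/√16763 = 0.040342 + 0.007724 = 0.048066
P80 = (1/0.048066)² = 20.8048² = 432.84 µm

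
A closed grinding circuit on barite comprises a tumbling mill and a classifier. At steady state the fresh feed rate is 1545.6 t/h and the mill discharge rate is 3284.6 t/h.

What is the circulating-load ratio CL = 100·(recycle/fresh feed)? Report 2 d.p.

CL = 112.51 %

Steady state: M = F + R.
R = M − F = 3284.6 − 1545.6 = 1739.0 t/h
CL = 100·R/F = 100·1739.0/1545.6 = 112.51 %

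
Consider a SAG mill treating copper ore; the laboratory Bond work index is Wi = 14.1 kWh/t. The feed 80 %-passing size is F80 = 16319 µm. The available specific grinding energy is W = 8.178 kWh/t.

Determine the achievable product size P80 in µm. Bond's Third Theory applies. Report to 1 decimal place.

Bond: W = 10·Wi·(1/√P80 − 1/√F80)
⇒ 1/√P80 = W/(10·Wi) + 1/√F80
  = 8.1780/(10·14.1) + 1/√16319 = 0.058000 + 0.007828 = 0.065828
P80 = (1/0.065828)² = 15.1911² = 230.77 µm

P80 = 230.8 µm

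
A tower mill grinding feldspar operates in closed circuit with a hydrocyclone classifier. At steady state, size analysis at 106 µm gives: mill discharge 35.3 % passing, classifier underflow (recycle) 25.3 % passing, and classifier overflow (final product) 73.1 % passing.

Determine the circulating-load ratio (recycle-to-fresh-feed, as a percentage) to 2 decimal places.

CL = 378.00 %

Classifier node, passing 106 µm:
(1+r)·d = r·u + o ⇒ r = (o−d)/(d−u)
r = (73.1 − 35.3)/(35.3 − 25.3) = 37.8/10.0 = 3.7800
CL = 100·r = 378.00 %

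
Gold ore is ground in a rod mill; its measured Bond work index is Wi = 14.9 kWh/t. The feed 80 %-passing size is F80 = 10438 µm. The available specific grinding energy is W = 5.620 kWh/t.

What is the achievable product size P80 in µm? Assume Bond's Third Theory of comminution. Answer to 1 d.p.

P80 = 443.1 µm

W = 10·Wi·[P80^(−½) − F80^(−½)]
⇒ 1/√P80 = W/(10 Wi) + 1/√F80
  = 5.6200/(10·14.9) + 1/√10438 = 0.037718 + 0.009788 = 0.047506
P80 = (1/0.047506)² = 21.0499² = 443.10 µm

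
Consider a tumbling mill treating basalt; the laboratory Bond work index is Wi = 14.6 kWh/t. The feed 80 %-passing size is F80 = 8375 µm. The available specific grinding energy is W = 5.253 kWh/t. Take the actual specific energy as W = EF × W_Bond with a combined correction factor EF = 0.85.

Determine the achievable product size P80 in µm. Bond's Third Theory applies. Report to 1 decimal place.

P80 = 352.6 µm

W_Bond = 10·Wi·(1/√P₈₀ − 1/√F₈₀)
W_Bond = W / EF = 5.253 / 0.85 = 6.1800 kWh/t
P80^(−½) = W_Bond/(10 Wi) + F80^(−½)
  = 6.1800/(10·14.6) + 1/√8375 = 0.042329 + 0.010927 = 0.053256
P80 = (1/0.053256)² = 18.7773² = 352.59 µm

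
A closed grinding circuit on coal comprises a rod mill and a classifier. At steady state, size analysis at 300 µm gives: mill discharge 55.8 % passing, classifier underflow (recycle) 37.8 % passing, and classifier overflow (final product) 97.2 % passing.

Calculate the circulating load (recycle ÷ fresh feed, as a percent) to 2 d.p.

CL = 230.00 %

Let r = R/F. Size balance at 300 µm:
(1+r)·d = r·u + o ⇒ r = (o−d)/(d−u)
r = (97.2 − 55.8)/(55.8 − 37.8) = 41.4/18.0 = 2.3000
CL = 100·r = 230.00 %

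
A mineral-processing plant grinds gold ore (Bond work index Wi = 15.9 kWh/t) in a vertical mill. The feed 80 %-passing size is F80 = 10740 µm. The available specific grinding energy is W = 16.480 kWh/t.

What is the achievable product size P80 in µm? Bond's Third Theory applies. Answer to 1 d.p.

W = 10 Wi (P80^-0.5 − F80^-0.5)
P80^-0.5 = F80^-0.5 + W/(10 Wi)
  = 16.4800/(10·15.9) + 1/√10740 = 0.103648 + 0.009649 = 0.113297
P80 = (1/0.113297)² = 8.8263² = 77.90 µm

P80 = 77.9 µm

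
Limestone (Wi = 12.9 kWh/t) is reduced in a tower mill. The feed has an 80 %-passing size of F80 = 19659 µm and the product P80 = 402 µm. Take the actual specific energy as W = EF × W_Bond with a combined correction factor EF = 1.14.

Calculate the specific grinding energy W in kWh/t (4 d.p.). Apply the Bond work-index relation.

W = 6.2858 kWh/t

Bond: W = 10·Wi·(1/√P80 − 1/√F80)
1/√402 = 0.049875;  1/√19659 = 0.007132
W = 10·12.9·(0.049875 − 0.007132) = 5.5139 kWh/t
Apply correction: 5.5139 × 1.14 = 6.2858 kWh/t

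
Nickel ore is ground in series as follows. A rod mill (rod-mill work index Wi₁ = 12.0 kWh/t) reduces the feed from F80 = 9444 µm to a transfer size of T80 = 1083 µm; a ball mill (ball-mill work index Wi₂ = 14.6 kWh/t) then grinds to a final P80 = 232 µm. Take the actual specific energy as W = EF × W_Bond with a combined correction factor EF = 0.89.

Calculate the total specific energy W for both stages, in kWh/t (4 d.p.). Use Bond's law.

W = 6.7288 kWh/t

W = 10 Wi (1/√P80 − 1/√F80)  [Bond]
Stage 1 (9444→1083 µm, Wi₁=12.0): W₁ = 10·12.0·(0.030387 − 0.010290) = 2.4116 kWh/t
Stage 2 (1083→232 µm, Wi₂=14.6): W₂ = 10·14.6·(0.065653 − 0.030387) = 5.1489 kWh/t
W = W₁ + W₂ = 2.4116 + 5.1489 = 7.5605 kWh/t
W_actual = 0.89 × 7.5605 = 6.7288 kWh/t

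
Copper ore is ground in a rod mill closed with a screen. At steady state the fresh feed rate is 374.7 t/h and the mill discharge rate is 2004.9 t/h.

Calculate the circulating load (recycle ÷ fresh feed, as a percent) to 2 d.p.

M = F + R at steady state, so:
R = M − F = 2004.9 − 374.7 = 1630.2 t/h
CL = 100·R/F = 100·1630.2/374.7 = 435.07 %

CL = 435.07 %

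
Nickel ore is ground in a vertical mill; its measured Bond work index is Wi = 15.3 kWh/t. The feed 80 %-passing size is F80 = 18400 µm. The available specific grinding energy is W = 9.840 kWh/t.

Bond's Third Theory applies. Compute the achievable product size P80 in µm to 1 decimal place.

P80 = 194.6 µm

W = 10 Wi / √P80 − 10 Wi / √F80
P80^(−½) = W/(10 Wi) + F80^(−½)
  = 9.8400/(10·15.3) + 1/√18400 = 0.064314 + 0.007372 = 0.071686
P80 = (1/0.071686)² = 13.9498² = 194.60 µm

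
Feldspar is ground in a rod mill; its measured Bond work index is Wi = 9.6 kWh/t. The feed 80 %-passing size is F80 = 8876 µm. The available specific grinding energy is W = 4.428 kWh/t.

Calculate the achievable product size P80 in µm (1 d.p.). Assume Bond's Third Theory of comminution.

P80 = 310.6 µm

W = 10 Wi (1/√P80 − 1/√F80)  [Bond]
⇒ 1/√P80 = W/(10·Wi) + 1/√F80
  = 4.4280/(10·9.6) + 1/√8876 = 0.046125 + 0.010614 = 0.056739
P80 = (1/0.056739)² = 17.6245² = 310.62 µm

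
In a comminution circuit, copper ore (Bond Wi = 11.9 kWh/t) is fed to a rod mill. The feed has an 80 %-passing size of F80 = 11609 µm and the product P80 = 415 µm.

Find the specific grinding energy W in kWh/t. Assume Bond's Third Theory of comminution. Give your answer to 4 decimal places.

Bond:  W = 10 Wi (1/√P − 1/√F)
1/√415 = 0.049088;  1/√11609 = 0.009281
W = 10·11.9·(0.049088 − 0.009281) = 4.7370 kWh/t

W = 4.7370 kWh/t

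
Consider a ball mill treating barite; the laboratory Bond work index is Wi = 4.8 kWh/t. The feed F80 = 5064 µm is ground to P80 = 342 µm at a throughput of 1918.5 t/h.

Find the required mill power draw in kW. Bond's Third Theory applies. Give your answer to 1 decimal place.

Bond: W = 10·Wi·(1/√P80 − 1/√F80)
W = 10·4.8·(1/√342 − 1/√5064) = 10·4.8·(0.040021) = 1.9210 kWh/t
P_mill = W·ṁ = 1.9210·1918.5 = 3685.5 kW

P = 3685.5 kW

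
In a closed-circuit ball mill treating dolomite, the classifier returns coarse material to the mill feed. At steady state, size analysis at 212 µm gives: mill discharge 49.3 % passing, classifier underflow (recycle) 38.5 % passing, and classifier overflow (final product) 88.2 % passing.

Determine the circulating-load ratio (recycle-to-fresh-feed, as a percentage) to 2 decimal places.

Let r = R/F. Size balance at 212 µm:
d + r·d = r·u + o → r(d−u) = o−d
r = (88.2 − 49.3)/(49.3 − 38.5) = 38.9/10.8 = 3.6019
CL = 100·r = 360.19 %

CL = 360.19 %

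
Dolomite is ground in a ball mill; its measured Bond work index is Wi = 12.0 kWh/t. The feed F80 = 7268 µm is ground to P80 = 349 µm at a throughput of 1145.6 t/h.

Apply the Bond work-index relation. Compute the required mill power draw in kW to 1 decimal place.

W = 10 Wi / √P80 − 10 Wi / √F80
W = 10·12.0·(1/√349 − 1/√7268) = 10·12.0·(0.041799) = 5.0159 kWh/t
Mill draw = 5.0159 × 1145.6 = 5746.2 kW

P = 5746.2 kW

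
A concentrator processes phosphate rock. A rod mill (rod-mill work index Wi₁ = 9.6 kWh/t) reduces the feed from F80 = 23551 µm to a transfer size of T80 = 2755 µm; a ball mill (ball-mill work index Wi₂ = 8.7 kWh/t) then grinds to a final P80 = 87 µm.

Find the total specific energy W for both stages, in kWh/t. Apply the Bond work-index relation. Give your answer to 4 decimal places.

W = 10·Wi·(P80^(-½) − F80^(-½))
Stage 1 (23551→2755 µm, Wi₁=9.6): W₁ = 10·9.6·(0.019052 − 0.006516) = 1.2034 kWh/t
Stage 2 (2755→87 µm, Wi₂=8.7): W₂ = 10·8.7·(0.107211 − 0.019052) = 7.6699 kWh/t
W = W₁ + W₂ = 1.2034 + 7.6699 = 8.8733 kWh/t

W = 8.8733 kWh/t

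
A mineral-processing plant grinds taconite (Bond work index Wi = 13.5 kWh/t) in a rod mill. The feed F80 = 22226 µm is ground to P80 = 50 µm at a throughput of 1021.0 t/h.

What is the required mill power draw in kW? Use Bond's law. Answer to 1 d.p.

P = 18568.3 kW

Bond: W = 10·Wi·(1/√P80 − 1/√F80)
W = 10·13.5·(1/√50 − 1/√22226) = 10·13.5·(0.134714) = 18.1864 kWh/t
Power = W × throughput = 18.1864 kWh/t × 1021.0 t/h = 18568.3 kW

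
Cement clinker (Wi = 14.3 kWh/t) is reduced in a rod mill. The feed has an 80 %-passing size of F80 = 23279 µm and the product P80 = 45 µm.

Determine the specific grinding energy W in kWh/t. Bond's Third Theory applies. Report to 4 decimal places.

Bond:  W = 10 Wi (1/√P − 1/√F)
1/√45 = 0.149071;  1/√23279 = 0.006554
W = 10·14.3·(0.149071 − 0.006554) = 20.3799 kWh/t

W = 20.3799 kWh/t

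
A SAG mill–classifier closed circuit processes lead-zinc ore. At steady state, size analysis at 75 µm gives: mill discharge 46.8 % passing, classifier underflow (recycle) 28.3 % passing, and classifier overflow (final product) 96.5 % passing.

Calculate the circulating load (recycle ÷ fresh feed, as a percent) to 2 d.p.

Classifier node, passing 75 µm:
(1+r)·d = r·u + o ⇒ r = (o−d)/(d−u)
r = (96.5 − 46.8)/(46.8 − 28.3) = 49.7/18.5 = 2.6865
CL = 100·r = 268.65 %

CL = 268.65 %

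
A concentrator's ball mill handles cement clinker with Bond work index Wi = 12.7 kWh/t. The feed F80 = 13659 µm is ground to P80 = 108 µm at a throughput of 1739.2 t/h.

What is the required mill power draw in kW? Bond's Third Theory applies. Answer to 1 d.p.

W = 10·Wi·[P80^(−½) − F80^(−½)]
W = 10·12.7·(1/√108 − 1/√13659) = 10·12.7·(0.087669) = 11.1339 kWh/t
P_mill = W·ṁ = 11.1339·1739.2 = 19364.1 kW

P = 19364.1 kW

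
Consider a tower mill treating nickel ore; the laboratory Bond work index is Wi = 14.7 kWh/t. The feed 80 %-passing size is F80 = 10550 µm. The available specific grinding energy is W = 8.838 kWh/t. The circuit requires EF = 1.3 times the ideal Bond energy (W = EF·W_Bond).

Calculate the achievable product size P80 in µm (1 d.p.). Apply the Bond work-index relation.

W = 10·Wi·(P80^(-½) − F80^(-½))
W_Bond = W / EF = 8.838 / 1.3 = 6.7985 kWh/t
1/√P80 = 1/√F80 + W_Bond/(10·Wi)
  = 6.7985/(10·14.7) + 1/√10550 = 0.046248 + 0.009736 = 0.055984
P80 = (1/0.055984)² = 17.8623² = 319.06 µm

P80 = 319.1 µm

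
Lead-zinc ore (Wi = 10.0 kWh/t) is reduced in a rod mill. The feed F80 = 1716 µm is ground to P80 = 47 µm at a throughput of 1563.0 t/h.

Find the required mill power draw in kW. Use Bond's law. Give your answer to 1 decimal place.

W = 10·Wi·(P80^(-½) − F80^(-½))
W = 10·10.0·(1/√47 − 1/√1716) = 10·10.0·(0.121725) = 12.1725 kWh/t
P = W·T = 12.1725·1563.0 = 19025.6 kW

P = 19025.6 kW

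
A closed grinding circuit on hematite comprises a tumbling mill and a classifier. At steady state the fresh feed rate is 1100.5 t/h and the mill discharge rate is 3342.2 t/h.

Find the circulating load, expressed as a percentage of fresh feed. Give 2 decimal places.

Discharge = new feed + return, hence
R = M − F = 3342.2 − 1100.5 = 2241.7 t/h
CL = 100·R/F = 100·2241.7/1100.5 = 203.70 %

CL = 203.70 %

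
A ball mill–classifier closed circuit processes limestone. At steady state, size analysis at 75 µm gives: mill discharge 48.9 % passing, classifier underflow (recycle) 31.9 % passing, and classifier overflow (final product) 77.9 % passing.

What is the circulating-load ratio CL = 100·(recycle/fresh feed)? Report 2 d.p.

Mass balance on the −75 µm fraction:
Fd + Rd = Ru + Fo ⇒ R/F = (o−d)/(d−u)
r = (77.9 − 48.9)/(48.9 − 31.9) = 29.0/17.0 = 1.7059
CL = 100·r = 170.59 %

CL = 170.59 %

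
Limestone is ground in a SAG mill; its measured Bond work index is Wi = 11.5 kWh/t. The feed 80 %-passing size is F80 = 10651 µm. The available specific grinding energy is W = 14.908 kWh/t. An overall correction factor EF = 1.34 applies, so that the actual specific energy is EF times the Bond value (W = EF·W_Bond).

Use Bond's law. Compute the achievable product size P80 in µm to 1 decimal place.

W = 10·Wi·[P80^(−½) − F80^(−½)]
W_Bond = W / EF = 14.908 / 1.34 = 11.1254 kWh/t
⇒ 1/√P80 = W_Bond/(10·Wi) + 1/√F80
  = 11.1254/(10·11.5) + 1/√10651 = 0.096742 + 0.009690 = 0.106432
P80 = (1/0.106432)² = 9.3957² = 88.28 µm

P80 = 88.3 µm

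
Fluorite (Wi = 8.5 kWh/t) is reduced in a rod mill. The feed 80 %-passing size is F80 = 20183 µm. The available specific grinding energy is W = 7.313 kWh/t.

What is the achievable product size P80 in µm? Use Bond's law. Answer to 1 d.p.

P80 = 115.4 µm

W = 10 Wi (P80^-0.5 − F80^-0.5)
P80^(−½) = W/(10 Wi) + F80^(−½)
  = 7.3130/(10·8.5) + 1/√20183 = 0.086035 + 0.007039 = 0.093074
P80 = (1/0.093074)² = 10.7441² = 115.44 µm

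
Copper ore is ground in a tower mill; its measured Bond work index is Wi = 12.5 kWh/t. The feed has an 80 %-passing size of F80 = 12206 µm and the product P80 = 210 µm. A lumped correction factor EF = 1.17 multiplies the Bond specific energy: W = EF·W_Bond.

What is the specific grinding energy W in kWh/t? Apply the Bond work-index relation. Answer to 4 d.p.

W = 10 Wi (1/√P80 − 1/√F80)  [Bond]
1/√210 = 0.069007;  1/√12206 = 0.009051
W = 10·12.5·(0.069007 − 0.009051) = 7.4944 kWh/t
With EF = 1.17: W = 7.4944·1.17 = 8.7684 kWh/t

W = 8.7684 kWh/t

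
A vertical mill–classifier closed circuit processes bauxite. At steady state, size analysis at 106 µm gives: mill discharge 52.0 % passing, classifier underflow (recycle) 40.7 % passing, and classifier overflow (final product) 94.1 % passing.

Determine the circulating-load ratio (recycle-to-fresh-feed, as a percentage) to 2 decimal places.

CL = 372.57 %

Classifier node, passing 106 µm:
(1+r)d = ru + o → r = (o−d)/(d−u)
r = (94.1 − 52.0)/(52.0 − 40.7) = 42.1/11.3 = 3.7257
CL = 100·r = 372.57 %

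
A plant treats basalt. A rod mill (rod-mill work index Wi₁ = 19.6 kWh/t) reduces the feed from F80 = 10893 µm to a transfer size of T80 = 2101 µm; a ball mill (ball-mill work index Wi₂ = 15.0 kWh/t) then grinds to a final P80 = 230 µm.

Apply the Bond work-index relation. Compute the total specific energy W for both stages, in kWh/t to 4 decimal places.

W = 9.0163 kWh/t

W = 10·Wi·[P80^(−½) − F80^(−½)]
Stage 1 (10893→2101 µm, Wi₁=19.6): W₁ = 10·19.6·(0.021817 − 0.009581) = 2.3981 kWh/t
Stage 2 (2101→230 µm, Wi₂=15.0): W₂ = 10·15.0·(0.065938 − 0.021817) = 6.6182 kWh/t
W = W₁ + W₂ = 2.3981 + 6.6182 = 9.0163 kWh/t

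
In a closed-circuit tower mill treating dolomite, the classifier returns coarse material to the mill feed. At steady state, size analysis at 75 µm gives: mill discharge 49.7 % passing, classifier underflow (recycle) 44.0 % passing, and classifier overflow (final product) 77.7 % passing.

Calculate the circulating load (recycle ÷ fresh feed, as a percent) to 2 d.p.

Balance %-passing 75 µm (r = R/F):
(1+r)·d = r·u + o ⇒ r = (o−d)/(d−u)
r = (77.7 − 49.7)/(49.7 − 44.0) = 28.0/5.7 = 4.9123
CL = 100·r = 491.23 %

CL = 491.23 %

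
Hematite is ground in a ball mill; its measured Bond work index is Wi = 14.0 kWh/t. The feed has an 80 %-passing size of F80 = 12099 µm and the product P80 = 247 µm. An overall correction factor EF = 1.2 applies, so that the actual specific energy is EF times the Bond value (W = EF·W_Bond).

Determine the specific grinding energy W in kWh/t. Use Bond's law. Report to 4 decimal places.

W = 9.1622 kWh/t

W = 10 Wi (1/√P80 − 1/√F80)  [Bond]
1/√247 = 0.063628;  1/√12099 = 0.009091
W = 10·14.0·(0.063628 − 0.009091) = 7.6352 kWh/t
Corrected W = EF·W_Bond = 1.2·7.6352 = 9.1622 kWh/t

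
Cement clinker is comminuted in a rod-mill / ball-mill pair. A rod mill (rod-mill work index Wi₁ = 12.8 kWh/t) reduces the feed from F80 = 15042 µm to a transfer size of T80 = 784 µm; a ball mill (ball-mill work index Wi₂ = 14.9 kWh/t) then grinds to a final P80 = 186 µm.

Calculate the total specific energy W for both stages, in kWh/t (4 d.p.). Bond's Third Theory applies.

W = 10 Wi (P80^-0.5 − F80^-0.5)
Stage 1 (15042→784 µm, Wi₁=12.8): W₁ = 10·12.8·(0.035714 − 0.008154) = 3.5278 kWh/t
Stage 2 (784→186 µm, Wi₂=14.9): W₂ = 10·14.9·(0.073324 − 0.035714) = 5.6038 kWh/t
W = W₁ + W₂ = 3.5278 + 5.6038 = 9.1316 kWh/t

W = 9.1316 kWh/t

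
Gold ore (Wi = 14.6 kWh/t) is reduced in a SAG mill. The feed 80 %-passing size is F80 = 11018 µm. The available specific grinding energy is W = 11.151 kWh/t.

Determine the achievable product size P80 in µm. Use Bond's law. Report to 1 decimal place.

W = 10 Wi (P80^-0.5 − F80^-0.5)
P80^(−½) = W/(10 Wi) + F80^(−½)
  = 11.1510/(10·14.6) + 1/√11018 = 0.076377 + 0.009527 = 0.085904
P80 = (1/0.085904)² = 11.6410² = 135.51 µm

P80 = 135.5 µm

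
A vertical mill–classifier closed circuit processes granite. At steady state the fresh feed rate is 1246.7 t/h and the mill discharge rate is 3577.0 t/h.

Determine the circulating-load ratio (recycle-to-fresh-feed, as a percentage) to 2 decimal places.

M = F + R at steady state, so:
R = M − F = 3577.0 − 1246.7 = 2330.3 t/h
CL = 100·R/F = 100·2330.3/1246.7 = 186.92 %

CL = 186.92 %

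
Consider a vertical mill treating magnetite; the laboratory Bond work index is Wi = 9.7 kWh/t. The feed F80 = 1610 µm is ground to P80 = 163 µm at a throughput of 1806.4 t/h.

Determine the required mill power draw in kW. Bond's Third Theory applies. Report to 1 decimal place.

W_Bond = 10·Wi·(1/√P₈₀ − 1/√F₈₀)
W = 10·9.7·(1/√163 − 1/√1610) = 10·9.7·(0.053404) = 5.1802 kWh/t
Mill draw = 5.1802 × 1806.4 = 9357.5 kW

P = 9357.5 kW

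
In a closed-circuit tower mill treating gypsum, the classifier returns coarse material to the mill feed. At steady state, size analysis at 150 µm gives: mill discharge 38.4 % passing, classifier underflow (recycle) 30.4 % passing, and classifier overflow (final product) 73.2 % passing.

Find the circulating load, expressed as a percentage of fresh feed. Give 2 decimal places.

CL = 435.00 %

Two-product formula at 150 µm:
d + r·d = r·u + o → r(d−u) = o−d
r = (73.2 − 38.4)/(38.4 − 30.4) = 34.8/8.0 = 4.3500
CL = 100·r = 435.00 %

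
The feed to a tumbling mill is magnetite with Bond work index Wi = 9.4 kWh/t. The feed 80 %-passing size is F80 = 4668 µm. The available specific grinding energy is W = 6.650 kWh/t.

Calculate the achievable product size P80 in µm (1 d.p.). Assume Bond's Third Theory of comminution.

P80 = 137.2 µm

W = 10·Wi·[P80^(−½) − F80^(−½)]
⇒ 1/√P80 = W/(10·Wi) + 1/√F80
  = 6.6500/(10·9.4) + 1/√4668 = 0.070745 + 0.014636 = 0.085381
P80 = (1/0.085381)² = 11.7122² = 137.18 µm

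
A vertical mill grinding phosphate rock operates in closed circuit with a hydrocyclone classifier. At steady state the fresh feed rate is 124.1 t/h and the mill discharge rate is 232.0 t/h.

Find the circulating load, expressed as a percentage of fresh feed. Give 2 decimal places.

Steady state: M = F + R.
R = M − F = 232.0 − 124.1 = 107.9 t/h
CL = 100·R/F = 100·107.9/124.1 = 86.95 %

CL = 86.95 %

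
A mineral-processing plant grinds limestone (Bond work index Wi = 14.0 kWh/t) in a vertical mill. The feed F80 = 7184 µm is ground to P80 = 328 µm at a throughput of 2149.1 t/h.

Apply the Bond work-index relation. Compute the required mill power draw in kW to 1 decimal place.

W = 10 Wi (1/√P80 − 1/√F80)  [Bond]
W = 10·14.0·(1/√328 − 1/√7184) = 10·14.0·(0.043418) = 6.0785 kWh/t
P = W·T = 6.0785·2149.1 = 13063.2 kW

P = 13063.2 kW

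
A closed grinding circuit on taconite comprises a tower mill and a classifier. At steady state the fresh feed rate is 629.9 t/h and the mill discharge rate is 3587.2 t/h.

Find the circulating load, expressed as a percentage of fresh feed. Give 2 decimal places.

M = F + R at steady state, so:
R = M − F = 3587.2 − 629.9 = 2957.3 t/h
CL = 100·R/F = 100·2957.3/629.9 = 469.49 %

CL = 469.49 %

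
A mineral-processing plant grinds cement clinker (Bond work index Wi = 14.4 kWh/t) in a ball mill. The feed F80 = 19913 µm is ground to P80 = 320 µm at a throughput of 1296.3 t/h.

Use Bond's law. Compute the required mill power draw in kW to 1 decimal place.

W_Bond = 10·Wi·(1/√P₈₀ − 1/√F₈₀)
W = 10·14.4·(1/√320 − 1/√19913) = 10·14.4·(0.048815) = 7.0294 kWh/t
Power = W × throughput = 7.0294 kWh/t × 1296.3 t/h = 9112.2 kW

P = 9112.2 kW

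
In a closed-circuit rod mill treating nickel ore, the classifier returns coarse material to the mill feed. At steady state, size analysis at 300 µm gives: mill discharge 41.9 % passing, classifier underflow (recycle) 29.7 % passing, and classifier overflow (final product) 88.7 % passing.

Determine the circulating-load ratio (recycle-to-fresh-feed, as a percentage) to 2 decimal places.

Balance %-passing 300 µm (r = R/F):
d + r·d = r·u + o → r(d−u) = o−d
r = (88.7 − 41.9)/(41.9 − 29.7) = 46.8/12.2 = 3.8361
CL = 100·r = 383.61 %

CL = 383.61 %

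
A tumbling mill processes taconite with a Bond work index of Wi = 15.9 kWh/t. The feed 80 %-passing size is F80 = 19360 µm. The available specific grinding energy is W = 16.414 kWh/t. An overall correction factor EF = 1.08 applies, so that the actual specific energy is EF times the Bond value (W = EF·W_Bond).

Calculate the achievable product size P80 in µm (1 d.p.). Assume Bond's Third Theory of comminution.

W = 10 Wi / √P80 − 10 Wi / √F80
W_Bond = W / EF = 16.414 / 1.08 = 15.1981 kWh/t
P80^-0.5 = F80^-0.5 + W_Bond/(10 Wi)
  = 15.1981/(10·15.9) + 1/√19360 = 0.095586 + 0.007187 = 0.102773
P80 = (1/0.102773)² = 9.7302² = 94.68 µm

P80 = 94.7 µm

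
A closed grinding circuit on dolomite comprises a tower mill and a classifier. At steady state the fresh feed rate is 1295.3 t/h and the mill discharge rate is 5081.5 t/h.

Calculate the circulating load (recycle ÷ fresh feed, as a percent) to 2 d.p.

CL = 292.30 %

M = F + R at steady state, so:
R = M − F = 5081.5 − 1295.3 = 3786.2 t/h
CL = 100·R/F = 100·3786.2/1295.3 = 292.30 %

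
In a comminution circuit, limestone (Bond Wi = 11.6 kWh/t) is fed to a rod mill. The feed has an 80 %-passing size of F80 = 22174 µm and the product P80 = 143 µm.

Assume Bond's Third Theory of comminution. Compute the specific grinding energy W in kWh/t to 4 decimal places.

W = 8.9214 kWh/t

W_Bond = 10·Wi·(1/√P₈₀ − 1/√F₈₀)
1/√143 = 0.083624;  1/√22174 = 0.006715
W = 10·11.6·(0.083624 − 0.006715) = 8.9214 kWh/t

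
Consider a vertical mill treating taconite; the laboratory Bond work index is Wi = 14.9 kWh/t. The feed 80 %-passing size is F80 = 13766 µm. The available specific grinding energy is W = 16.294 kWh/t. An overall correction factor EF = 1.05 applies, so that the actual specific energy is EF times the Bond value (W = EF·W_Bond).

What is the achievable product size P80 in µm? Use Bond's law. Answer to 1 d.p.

P80 = 78.8 µm

Bond:  W = 10 Wi (1/√P − 1/√F)
W_Bond = W / EF = 16.294 / 1.05 = 15.5181 kWh/t
⇒ 1/√P80 = W_Bond/(10·Wi) + 1/√F80
  = 15.5181/(10·14.9) + 1/√13766 = 0.104148 + 0.008523 = 0.112671
P80 = (1/0.112671)² = 8.8754² = 78.77 µm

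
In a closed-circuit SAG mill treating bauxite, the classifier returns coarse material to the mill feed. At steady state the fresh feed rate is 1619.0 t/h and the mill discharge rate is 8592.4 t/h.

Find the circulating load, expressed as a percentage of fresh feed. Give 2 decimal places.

CL = 430.72 %

Steady state: M = F + R.
R = M − F = 8592.4 − 1619.0 = 6973.4 t/h
CL = 100·R/F = 100·6973.4/1619.0 = 430.72 %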